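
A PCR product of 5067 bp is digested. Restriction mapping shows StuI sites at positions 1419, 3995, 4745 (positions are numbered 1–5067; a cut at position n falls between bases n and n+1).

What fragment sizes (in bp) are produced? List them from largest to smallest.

2576, 1419, 750, 322 bp

Linear molecule, 3 cuts → 4 fragments:
  1419 − 0 = 1419 bp
  3995 − 1419 = 2576 bp
  4745 − 3995 = 750 bp
  5067 − 4745 = 322 bp
Sorted largest to smallest: 2576, 1419, 750, 322 bp.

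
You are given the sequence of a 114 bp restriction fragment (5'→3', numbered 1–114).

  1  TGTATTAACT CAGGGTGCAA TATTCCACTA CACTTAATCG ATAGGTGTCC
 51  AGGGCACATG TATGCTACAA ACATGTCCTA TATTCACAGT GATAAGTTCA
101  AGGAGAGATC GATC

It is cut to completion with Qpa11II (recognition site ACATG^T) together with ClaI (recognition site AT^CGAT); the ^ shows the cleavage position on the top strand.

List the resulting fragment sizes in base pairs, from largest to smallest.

Qpa11II sites (ACATGT) start at positions 56, 71.
Qpa11II cuts after base 5 of each site (before the last base), so after positions 60, 75.
ClaI sites (ATCGAT) start at positions 37, 108.
ClaI cuts after base 2 of each site, so after positions 38, 109.
Combined cut positions: 38, 60, 75, 109.
Linear molecule, 4 cuts → 5 fragments:
  1–38 → 38 bp
  39–60 → 22 bp
  61–75 → 15 bp
  76–109 → 34 bp
  110–114 → 5 bp
Sorted largest to smallest: 38, 34, 22, 15, 5 bp.

38, 34, 22, 15, 5 bp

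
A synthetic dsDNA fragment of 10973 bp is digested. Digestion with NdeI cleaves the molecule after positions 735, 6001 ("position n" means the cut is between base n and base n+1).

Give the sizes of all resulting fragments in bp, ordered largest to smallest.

Linear molecule, 2 cuts → 3 fragments:
  735 − 0 = 735 bp
  6001 − 735 = 5266 bp
  10973 − 6001 = 4972 bp
Sorted largest to smallest: 5266, 4972, 735 bp.

5266, 4972, 735 bp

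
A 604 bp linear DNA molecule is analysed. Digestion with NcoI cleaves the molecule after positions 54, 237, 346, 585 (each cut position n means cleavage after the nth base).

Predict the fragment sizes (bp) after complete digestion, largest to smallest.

239, 183, 109, 54, 19 bp

Linear molecule, 4 cuts → 5 fragments:
  54 − 0 = 54 bp
  237 − 54 = 183 bp
  346 − 237 = 109 bp
  585 − 346 = 239 bp
  604 − 585 = 19 bp
Sorted largest to smallest: 239, 183, 109, 54, 19 bp.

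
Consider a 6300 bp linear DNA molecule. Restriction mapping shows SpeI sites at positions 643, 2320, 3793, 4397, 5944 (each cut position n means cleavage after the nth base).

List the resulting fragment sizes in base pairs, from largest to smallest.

Linear molecule, 5 cuts → 6 fragments:
  643 − 0 = 643 bp
  2320 − 643 = 1677 bp
  3793 − 2320 = 1473 bp
  4397 − 3793 = 604 bp
  5944 − 4397 = 1547 bp
  6300 − 5944 = 356 bp
Sorted largest to smallest: 1677, 1547, 1473, 643, 604, 356 bp.

1677, 1547, 1473, 643, 604, 356 bp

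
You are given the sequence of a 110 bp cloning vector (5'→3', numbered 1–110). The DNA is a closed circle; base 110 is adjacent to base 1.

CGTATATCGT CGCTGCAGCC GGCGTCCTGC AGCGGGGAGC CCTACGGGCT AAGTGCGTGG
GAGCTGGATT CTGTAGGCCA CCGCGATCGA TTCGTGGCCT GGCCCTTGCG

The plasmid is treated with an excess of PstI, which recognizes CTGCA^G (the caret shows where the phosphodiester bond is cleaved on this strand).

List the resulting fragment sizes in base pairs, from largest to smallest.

96, 14 bp

PstI sites (CTGCAG) start at positions 13, 27.
PstI cuts after base 5 of each site (before the last base), so after positions 17, 31.
Circular molecule, 2 cuts → 2 fragments:
  18–31 → 14 bp
  32–110 then 1–17 → 79 + 17 = 96 bp
Sorted largest to smallest: 96, 14 bp.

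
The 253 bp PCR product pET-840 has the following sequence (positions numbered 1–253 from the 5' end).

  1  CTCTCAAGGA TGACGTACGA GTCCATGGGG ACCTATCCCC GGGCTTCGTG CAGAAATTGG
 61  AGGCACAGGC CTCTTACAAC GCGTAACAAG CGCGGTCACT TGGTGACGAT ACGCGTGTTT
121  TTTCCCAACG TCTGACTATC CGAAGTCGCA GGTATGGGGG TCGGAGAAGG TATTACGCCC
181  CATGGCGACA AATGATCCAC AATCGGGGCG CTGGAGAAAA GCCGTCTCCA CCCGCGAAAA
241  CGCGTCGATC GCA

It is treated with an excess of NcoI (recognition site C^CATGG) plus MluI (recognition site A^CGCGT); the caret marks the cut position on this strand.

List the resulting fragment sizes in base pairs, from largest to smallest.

NcoI sites (CCATGG) start at positions 23, 180.
NcoI cuts after the first base of each site, so after positions 23, 180.
MluI sites (ACGCGT) start at positions 79, 111, 240.
MluI cuts after the first base of each site, so after positions 79, 111, 240.
Combined cut positions: 23, 79, 111, 180, 240.
Linear molecule, 5 cuts → 6 fragments:
  1–23 → 23 bp
  24–79 → 56 bp
  80–111 → 32 bp
  112–180 → 69 bp
  181–240 → 60 bp
  241–253 → 13 bp
Sorted largest to smallest: 69, 60, 56, 32, 23, 13 bp.

69, 60, 56, 32, 23, 13 bp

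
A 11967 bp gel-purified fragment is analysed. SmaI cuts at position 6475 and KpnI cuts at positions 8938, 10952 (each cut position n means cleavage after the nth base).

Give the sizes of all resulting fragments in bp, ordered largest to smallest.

6475, 2463, 2014, 1015 bp

Combined cut positions (sorted): 6475, 8938, 10952.
Linear molecule, 3 cuts → 4 fragments:
  6475 − 0 = 6475 bp
  8938 − 6475 = 2463 bp
  10952 − 8938 = 2014 bp
  11967 − 10952 = 1015 bp
Sorted largest to smallest: 6475, 2463, 2014, 1015 bp.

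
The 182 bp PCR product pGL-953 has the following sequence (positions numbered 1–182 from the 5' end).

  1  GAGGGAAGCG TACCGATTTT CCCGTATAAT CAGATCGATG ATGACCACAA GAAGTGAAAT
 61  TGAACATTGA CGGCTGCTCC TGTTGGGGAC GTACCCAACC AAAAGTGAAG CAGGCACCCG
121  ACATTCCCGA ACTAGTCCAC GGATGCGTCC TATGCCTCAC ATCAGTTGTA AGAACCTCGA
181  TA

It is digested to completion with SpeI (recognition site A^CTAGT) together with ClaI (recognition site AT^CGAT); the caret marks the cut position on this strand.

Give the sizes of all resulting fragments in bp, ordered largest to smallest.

96, 51, 35 bp

The SpeI site (ACTAGT) starts at position 131.
SpeI cuts after the first base of each site, so after position 131.
The ClaI site (ATCGAT) starts at position 34.
ClaI cuts after base 2 of each site, so after position 35.
Combined cut positions: 35, 131.
Linear molecule, 2 cuts → 3 fragments:
  1–35 → 35 bp
  36–131 → 96 bp
  132–182 → 51 bp
Sorted largest to smallest: 96, 51, 35 bp.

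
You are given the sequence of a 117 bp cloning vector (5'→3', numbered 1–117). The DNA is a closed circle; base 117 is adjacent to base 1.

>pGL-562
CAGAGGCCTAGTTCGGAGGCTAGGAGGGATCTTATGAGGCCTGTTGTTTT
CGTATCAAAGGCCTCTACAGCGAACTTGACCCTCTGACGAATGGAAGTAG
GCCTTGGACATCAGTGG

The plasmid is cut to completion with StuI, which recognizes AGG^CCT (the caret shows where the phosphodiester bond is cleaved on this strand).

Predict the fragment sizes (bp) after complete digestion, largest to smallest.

StuI sites (AGGCCT) start at positions 4, 37, 59, 99.
StuI cuts after base 3 of each site, so after positions 6, 39, 61, 101.
Circular molecule, 4 cuts → 4 fragments:
  7–39 → 33 bp
  40–61 → 22 bp
  62–101 → 40 bp
  102–117 then 1–6 → 16 + 6 = 22 bp
Sorted largest to smallest: 40, 33, 22, 22 bp.

40, 33, 22, 22 bp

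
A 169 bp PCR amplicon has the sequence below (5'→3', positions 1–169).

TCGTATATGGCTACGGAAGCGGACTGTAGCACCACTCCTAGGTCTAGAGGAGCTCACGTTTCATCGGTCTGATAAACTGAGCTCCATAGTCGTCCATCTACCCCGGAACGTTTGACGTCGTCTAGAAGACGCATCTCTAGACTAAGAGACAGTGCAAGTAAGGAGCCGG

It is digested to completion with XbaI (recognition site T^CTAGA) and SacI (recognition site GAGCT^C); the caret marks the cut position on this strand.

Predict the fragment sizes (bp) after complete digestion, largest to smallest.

43, 38, 33, 29, 15, 11 bp

XbaI sites (TCTAGA) start at positions 43, 121, 136.
XbaI cuts after the first base of each site, so after positions 43, 121, 136.
SacI sites (GAGCTC) start at positions 50, 79.
SacI cuts after base 5 of each site (before the last base), so after positions 54, 83.
Combined cut positions: 43, 54, 83, 121, 136.
Linear molecule, 5 cuts → 6 fragments:
  1–43 → 43 bp
  44–54 → 11 bp
  55–83 → 29 bp
  84–121 → 38 bp
  122–136 → 15 bp
  137–169 → 33 bp
Sorted largest to smallest: 43, 38, 33, 29, 15, 11 bp.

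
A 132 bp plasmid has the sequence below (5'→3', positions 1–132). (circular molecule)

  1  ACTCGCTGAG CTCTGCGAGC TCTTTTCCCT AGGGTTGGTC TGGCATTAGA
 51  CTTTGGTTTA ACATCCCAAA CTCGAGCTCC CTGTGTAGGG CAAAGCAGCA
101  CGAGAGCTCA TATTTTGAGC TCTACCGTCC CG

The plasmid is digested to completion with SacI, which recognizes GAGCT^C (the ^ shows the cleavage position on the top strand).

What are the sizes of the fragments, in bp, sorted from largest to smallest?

SacI sites (GAGCTC) start at positions 8, 17, 74, 104, 117.
SacI cuts after base 5 of each site (before the last base), so after positions 12, 21, 78, 108, 121.
Circular molecule, 5 cuts → 5 fragments:
  13–21 → 9 bp
  22–78 → 57 bp
  79–108 → 30 bp
  109–121 → 13 bp
  122–132 then 1–12 → 11 + 12 = 23 bp
Sorted largest to smallest: 57, 30, 23, 13, 9 bp.

57, 30, 23, 13, 9 bp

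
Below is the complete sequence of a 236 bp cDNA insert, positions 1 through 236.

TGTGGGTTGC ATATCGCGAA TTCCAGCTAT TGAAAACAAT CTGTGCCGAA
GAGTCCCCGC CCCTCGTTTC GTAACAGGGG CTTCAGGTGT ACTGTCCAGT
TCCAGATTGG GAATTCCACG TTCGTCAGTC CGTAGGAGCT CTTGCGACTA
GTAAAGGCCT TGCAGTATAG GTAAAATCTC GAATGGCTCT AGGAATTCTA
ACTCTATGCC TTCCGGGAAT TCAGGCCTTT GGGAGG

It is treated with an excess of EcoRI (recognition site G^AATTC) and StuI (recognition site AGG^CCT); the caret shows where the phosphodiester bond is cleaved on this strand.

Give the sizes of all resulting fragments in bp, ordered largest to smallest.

93, 46, 36, 24, 18, 11, 8 bp

EcoRI sites (GAATTC) start at positions 18, 111, 193, 217.
EcoRI cuts after the first base of each site, so after positions 18, 111, 193, 217.
StuI sites (AGGCCT) start at positions 155, 223.
StuI cuts after base 3 of each site, so after positions 157, 225.
Combined cut positions: 18, 111, 157, 193, 217, 225.
Linear molecule, 6 cuts → 7 fragments:
  1–18 → 18 bp
  19–111 → 93 bp
  112–157 → 46 bp
  158–193 → 36 bp
  194–217 → 24 bp
  218–225 → 8 bp
  226–236 → 11 bp
Sorted largest to smallest: 93, 46, 36, 24, 18, 11, 8 bp.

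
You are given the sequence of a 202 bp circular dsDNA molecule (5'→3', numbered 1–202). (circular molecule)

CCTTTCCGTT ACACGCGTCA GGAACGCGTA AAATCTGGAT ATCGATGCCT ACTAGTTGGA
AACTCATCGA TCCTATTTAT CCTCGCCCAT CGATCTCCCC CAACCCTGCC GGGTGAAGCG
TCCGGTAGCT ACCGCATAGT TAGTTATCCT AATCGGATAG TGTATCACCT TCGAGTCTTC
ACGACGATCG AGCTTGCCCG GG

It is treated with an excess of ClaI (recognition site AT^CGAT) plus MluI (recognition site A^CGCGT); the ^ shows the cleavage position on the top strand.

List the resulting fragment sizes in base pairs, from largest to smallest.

ClaI sites (ATCGAT) start at positions 41, 66, 89.
ClaI cuts after base 2 of each site, so after positions 42, 67, 90.
MluI sites (ACGCGT) start at positions 13, 24.
MluI cuts after the first base of each site, so after positions 13, 24.
Combined cut positions: 13, 24, 42, 67, 90.
Circular molecule, 5 cuts → 5 fragments:
  14–24 → 11 bp
  25–42 → 18 bp
  43–67 → 25 bp
  68–90 → 23 bp
  91–202 then 1–13 → 112 + 13 = 125 bp
Sorted largest to smallest: 125, 25, 23, 18, 11 bp.

125, 25, 23, 18, 11 bp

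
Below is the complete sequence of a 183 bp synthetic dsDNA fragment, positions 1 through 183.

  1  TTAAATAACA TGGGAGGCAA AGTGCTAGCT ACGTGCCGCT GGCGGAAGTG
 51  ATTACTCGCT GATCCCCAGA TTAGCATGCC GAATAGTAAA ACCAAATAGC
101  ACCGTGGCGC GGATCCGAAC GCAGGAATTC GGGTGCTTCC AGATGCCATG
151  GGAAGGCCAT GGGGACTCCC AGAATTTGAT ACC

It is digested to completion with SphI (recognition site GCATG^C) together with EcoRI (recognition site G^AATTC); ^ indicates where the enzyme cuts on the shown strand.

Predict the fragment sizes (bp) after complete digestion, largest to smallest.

The SphI site (GCATGC) starts at position 74.
SphI cuts after base 5 of each site (before the last base), so after position 78.
The EcoRI site (GAATTC) starts at position 125.
EcoRI cuts after the first base of each site, so after position 125.
Combined cut positions: 78, 125.
Linear molecule, 2 cuts → 3 fragments:
  1–78 → 78 bp
  79–125 → 47 bp
  126–183 → 58 bp
Sorted largest to smallest: 78, 58, 47 bp.

78, 58, 47 bp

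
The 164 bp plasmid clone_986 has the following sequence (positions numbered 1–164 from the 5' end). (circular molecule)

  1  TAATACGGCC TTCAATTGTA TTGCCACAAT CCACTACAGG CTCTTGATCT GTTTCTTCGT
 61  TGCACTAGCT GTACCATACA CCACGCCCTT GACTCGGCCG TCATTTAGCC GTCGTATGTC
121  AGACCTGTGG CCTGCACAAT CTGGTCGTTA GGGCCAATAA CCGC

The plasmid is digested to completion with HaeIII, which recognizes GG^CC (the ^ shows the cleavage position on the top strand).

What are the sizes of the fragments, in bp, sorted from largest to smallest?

89, 33, 23, 19 bp

HaeIII sites (GGCC) start at positions 7, 96, 129, 152.
HaeIII cuts after base 2 of each site, so after positions 8, 97, 130, 153.
Circular molecule, 4 cuts → 4 fragments:
  9–97 → 89 bp
  98–130 → 33 bp
  131–153 → 23 bp
  154–164 then 1–8 → 11 + 8 = 19 bp
Sorted largest to smallest: 89, 33, 23, 19 bp.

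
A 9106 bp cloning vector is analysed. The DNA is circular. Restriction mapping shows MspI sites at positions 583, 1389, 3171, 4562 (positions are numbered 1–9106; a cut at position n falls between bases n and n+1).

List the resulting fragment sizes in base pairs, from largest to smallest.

Circular molecule, 4 cuts → 4 fragments:
  1389 − 583 = 806 bp
  3171 − 1389 = 1782 bp
  4562 − 3171 = 1391 bp
  wrap: 9106 − 4562 + 583 = 5127 bp
Sorted largest to smallest: 5127, 1782, 1391, 806 bp.

5127, 1782, 1391, 806 bp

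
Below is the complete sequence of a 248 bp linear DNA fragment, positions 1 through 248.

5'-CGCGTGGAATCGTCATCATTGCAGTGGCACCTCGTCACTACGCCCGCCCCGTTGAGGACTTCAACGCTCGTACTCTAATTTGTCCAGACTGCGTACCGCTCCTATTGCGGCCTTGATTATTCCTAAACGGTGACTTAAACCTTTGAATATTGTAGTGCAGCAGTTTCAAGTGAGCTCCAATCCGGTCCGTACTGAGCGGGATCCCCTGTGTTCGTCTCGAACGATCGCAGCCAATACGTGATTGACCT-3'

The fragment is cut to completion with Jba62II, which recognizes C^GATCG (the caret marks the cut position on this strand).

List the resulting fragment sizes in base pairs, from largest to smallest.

The Jba62II site (CGATCG) starts at position 222.
Jba62II cuts after the first base of each site, so after position 222.
Linear molecule, 1 cut → 2 fragments:
  1–222 → 222 bp
  223–248 → 26 bp
Sorted largest to smallest: 222, 26 bp.

222, 26 bp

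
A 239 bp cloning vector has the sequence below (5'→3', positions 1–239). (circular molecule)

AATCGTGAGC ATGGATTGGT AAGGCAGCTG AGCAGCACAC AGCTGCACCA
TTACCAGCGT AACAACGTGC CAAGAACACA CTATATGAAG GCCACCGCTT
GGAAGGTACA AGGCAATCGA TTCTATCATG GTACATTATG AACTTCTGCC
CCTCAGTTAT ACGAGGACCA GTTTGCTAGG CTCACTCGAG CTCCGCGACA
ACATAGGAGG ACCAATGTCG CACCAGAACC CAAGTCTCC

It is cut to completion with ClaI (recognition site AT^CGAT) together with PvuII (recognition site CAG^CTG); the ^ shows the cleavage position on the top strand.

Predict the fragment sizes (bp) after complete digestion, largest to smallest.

The ClaI site (ATCGAT) starts at position 116.
ClaI cuts after base 2 of each site, so after position 117.
PvuII sites (CAGCTG) start at positions 25, 40.
PvuII cuts after base 3 of each site, so after positions 27, 42.
Combined cut positions: 27, 42, 117.
Circular molecule, 3 cuts → 3 fragments:
  28–42 → 15 bp
  43–117 → 75 bp
  118–239 then 1–27 → 122 + 27 = 149 bp
Sorted largest to smallest: 149, 75, 15 bp.

149, 75, 15 bp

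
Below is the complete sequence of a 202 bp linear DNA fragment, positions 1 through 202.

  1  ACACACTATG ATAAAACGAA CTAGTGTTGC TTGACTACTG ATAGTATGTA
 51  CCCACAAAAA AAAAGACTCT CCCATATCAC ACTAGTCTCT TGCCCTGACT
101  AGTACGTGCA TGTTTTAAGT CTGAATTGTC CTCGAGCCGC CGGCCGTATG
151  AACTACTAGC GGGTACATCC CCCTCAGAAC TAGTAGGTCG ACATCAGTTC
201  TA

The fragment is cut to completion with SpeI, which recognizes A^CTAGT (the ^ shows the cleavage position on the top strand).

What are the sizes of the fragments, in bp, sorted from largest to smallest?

SpeI sites (ACTAGT) start at positions 20, 81, 98, 179.
SpeI cuts after the first base of each site, so after positions 20, 81, 98, 179.
Linear molecule, 4 cuts → 5 fragments:
  1–20 → 20 bp
  21–81 → 61 bp
  82–98 → 17 bp
  99–179 → 81 bp
  180–202 → 23 bp
Sorted largest to smallest: 81, 61, 23, 20, 17 bp.

81, 61, 23, 20, 17 bp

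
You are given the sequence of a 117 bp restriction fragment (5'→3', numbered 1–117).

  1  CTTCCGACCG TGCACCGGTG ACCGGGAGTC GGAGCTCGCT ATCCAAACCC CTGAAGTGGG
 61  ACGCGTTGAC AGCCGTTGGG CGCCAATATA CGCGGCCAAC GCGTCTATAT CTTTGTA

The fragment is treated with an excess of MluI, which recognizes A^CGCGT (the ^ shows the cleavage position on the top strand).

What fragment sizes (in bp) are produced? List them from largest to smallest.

61, 38, 18 bp

MluI sites (ACGCGT) start at positions 61, 99.
MluI cuts after the first base of each site, so after positions 61, 99.
Linear molecule, 2 cuts → 3 fragments:
  1–61 → 61 bp
  62–99 → 38 bp
  100–117 → 18 bp
Sorted largest to smallest: 61, 38, 18 bp.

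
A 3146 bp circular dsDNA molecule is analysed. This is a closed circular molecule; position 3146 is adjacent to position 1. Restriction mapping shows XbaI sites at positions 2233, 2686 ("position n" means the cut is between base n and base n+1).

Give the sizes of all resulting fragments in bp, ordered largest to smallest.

2693, 453 bp

Circular molecule, 2 cuts → 2 fragments:
  2686 − 2233 = 453 bp
  wrap: 3146 − 2686 + 2233 = 2693 bp
Sorted largest to smallest: 2693, 453 bp.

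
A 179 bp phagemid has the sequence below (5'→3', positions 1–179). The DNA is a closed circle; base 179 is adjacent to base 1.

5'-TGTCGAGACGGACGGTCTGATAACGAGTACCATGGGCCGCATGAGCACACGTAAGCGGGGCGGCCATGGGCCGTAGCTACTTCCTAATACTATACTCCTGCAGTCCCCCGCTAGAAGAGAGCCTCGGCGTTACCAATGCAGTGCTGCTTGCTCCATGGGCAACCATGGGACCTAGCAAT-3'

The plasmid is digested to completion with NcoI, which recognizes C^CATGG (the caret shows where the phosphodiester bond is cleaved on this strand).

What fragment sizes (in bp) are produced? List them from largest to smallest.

89, 46, 34, 10 bp

NcoI sites (CCATGG) start at positions 30, 64, 153, 163.
NcoI cuts after the first base of each site, so after positions 30, 64, 153, 163.
Circular molecule, 4 cuts → 4 fragments:
  31–64 → 34 bp
  65–153 → 89 bp
  154–163 → 10 bp
  164–179 then 1–30 → 16 + 30 = 46 bp
Sorted largest to smallest: 89, 46, 34, 10 bp.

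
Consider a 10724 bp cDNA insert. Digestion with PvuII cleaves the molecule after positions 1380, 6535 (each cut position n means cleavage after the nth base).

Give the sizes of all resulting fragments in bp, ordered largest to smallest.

Linear molecule, 2 cuts → 3 fragments:
  1380 − 0 = 1380 bp
  6535 − 1380 = 5155 bp
  10724 − 6535 = 4189 bp
Sorted largest to smallest: 5155, 4189, 1380 bp.

5155, 4189, 1380 bp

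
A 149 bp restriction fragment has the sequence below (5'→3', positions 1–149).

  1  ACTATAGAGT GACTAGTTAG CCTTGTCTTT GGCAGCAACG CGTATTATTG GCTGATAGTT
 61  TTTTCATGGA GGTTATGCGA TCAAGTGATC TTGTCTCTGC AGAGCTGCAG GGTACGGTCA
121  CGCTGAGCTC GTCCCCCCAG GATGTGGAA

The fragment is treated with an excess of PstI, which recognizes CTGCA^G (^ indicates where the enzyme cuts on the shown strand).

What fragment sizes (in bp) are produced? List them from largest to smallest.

PstI sites (CTGCAG) start at positions 97, 105.
PstI cuts after base 5 of each site (before the last base), so after positions 101, 109.
Linear molecule, 2 cuts → 3 fragments:
  1–101 → 101 bp
  102–109 → 8 bp
  110–149 → 40 bp
Sorted largest to smallest: 101, 40, 8 bp.

101, 40, 8 bp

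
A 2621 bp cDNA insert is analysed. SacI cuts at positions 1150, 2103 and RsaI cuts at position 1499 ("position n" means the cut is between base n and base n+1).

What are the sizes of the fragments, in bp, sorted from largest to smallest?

1150, 604, 518, 349 bp

Combined cut positions (sorted): 1150, 1499, 2103.
Linear molecule, 3 cuts → 4 fragments:
  1150 − 0 = 1150 bp
  1499 − 1150 = 349 bp
  2103 − 1499 = 604 bp
  2621 − 2103 = 518 bp
Sorted largest to smallest: 1150, 604, 518, 349 bp.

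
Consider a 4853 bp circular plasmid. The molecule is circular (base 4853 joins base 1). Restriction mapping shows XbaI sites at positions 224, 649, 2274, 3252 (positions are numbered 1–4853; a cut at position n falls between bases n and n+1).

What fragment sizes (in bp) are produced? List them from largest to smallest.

Circular molecule, 4 cuts → 4 fragments:
  649 − 224 = 425 bp
  2274 − 649 = 1625 bp
  3252 − 2274 = 978 bp
  wrap: 4853 − 3252 + 224 = 1825 bp
Sorted largest to smallest: 1825, 1625, 978, 425 bp.

1825, 1625, 978, 425 bp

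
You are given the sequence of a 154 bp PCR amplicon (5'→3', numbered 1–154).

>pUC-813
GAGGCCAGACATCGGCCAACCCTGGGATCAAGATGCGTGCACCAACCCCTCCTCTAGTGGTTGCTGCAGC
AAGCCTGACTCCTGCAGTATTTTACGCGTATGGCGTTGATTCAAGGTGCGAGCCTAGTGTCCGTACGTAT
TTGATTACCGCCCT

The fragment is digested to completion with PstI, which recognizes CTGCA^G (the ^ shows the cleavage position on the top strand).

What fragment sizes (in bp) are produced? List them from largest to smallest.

PstI sites (CTGCAG) start at positions 64, 82.
PstI cuts after base 5 of each site (before the last base), so after positions 68, 86.
Linear molecule, 2 cuts → 3 fragments:
  1–68 → 68 bp
  69–86 → 18 bp
  87–154 → 68 bp
Sorted largest to smallest: 68, 68, 18 bp.

68, 68, 18 bp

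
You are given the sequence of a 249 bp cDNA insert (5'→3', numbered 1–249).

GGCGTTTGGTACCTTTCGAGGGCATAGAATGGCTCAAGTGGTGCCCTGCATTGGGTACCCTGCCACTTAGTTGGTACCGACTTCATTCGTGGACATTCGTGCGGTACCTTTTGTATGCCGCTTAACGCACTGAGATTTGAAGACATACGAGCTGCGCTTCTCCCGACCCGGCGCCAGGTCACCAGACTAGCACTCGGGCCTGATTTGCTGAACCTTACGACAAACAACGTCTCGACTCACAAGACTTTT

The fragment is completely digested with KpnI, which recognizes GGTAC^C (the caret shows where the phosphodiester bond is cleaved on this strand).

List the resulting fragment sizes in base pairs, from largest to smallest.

KpnI sites (GGTACC) start at positions 8, 54, 73, 103.
KpnI cuts after base 5 of each site (before the last base), so after positions 12, 58, 77, 107.
Linear molecule, 4 cuts → 5 fragments:
  1–12 → 12 bp
  13–58 → 46 bp
  59–77 → 19 bp
  78–107 → 30 bp
  108–249 → 142 bp
Sorted largest to smallest: 142, 46, 30, 19, 12 bp.

142, 46, 30, 19, 12 bp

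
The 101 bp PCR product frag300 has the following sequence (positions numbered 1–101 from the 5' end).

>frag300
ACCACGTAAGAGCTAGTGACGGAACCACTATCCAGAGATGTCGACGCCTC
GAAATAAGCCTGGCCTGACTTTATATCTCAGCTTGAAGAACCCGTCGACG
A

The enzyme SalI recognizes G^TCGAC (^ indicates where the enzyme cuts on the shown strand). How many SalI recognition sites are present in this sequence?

2

GTCGAC occurs starting at positions 40, 94.
SalI cuts at 2 sites.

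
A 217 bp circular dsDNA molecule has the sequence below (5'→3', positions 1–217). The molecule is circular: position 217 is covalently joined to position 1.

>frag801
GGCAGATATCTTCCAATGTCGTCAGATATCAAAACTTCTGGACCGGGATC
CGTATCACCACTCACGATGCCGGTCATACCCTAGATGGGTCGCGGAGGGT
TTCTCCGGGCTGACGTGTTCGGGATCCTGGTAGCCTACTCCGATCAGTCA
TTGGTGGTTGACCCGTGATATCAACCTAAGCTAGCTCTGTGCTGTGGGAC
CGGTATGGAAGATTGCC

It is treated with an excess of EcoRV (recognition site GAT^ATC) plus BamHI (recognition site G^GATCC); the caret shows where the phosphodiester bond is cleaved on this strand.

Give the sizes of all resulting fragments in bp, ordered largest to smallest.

EcoRV sites (GATATC) start at positions 5, 25, 167.
EcoRV cuts after base 3 of each site, so after positions 7, 27, 169.
BamHI sites (GGATCC) start at positions 46, 122.
BamHI cuts after the first base of each site, so after positions 46, 122.
Combined cut positions: 7, 27, 46, 122, 169.
Circular molecule, 5 cuts → 5 fragments:
  8–27 → 20 bp
  28–46 → 19 bp
  47–122 → 76 bp
  123–169 → 47 bp
  170–217 then 1–7 → 48 + 7 = 55 bp
Sorted largest to smallest: 76, 55, 47, 20, 19 bp.

76, 55, 47, 20, 19 bp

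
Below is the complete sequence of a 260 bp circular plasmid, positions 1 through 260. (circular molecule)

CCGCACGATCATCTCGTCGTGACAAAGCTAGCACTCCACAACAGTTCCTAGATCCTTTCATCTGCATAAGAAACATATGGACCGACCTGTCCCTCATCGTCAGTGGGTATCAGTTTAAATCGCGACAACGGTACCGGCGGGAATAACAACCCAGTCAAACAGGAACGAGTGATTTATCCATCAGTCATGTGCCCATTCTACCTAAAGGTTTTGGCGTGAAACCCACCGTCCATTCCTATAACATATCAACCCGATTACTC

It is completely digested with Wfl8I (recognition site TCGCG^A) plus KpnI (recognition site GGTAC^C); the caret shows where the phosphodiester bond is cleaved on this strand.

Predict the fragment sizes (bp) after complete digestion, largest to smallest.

The Wfl8I site (TCGCGA) starts at position 120.
Wfl8I cuts after base 5 of each site (before the last base), so after position 124.
The KpnI site (GGTACC) starts at position 130.
KpnI cuts after base 5 of each site (before the last base), so after position 134.
Combined cut positions: 124, 134.
Circular molecule, 2 cuts → 2 fragments:
  125–134 → 10 bp
  135–260 then 1–124 → 126 + 124 = 250 bp
Sorted largest to smallest: 250, 10 bp.

250, 10 bp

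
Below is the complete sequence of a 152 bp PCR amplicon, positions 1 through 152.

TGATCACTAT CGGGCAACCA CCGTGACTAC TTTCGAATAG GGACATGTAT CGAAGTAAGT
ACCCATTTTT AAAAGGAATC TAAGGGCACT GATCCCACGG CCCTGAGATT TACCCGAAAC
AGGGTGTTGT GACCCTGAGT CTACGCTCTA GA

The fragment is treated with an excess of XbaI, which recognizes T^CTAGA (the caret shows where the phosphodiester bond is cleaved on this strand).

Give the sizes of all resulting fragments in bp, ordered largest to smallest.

147, 5 bp

The XbaI site (TCTAGA) starts at position 147.
XbaI cuts after the first base of each site, so after position 147.
Linear molecule, 1 cut → 2 fragments:
  1–147 → 147 bp
  148–152 → 5 bp
Sorted largest to smallest: 147, 5 bp.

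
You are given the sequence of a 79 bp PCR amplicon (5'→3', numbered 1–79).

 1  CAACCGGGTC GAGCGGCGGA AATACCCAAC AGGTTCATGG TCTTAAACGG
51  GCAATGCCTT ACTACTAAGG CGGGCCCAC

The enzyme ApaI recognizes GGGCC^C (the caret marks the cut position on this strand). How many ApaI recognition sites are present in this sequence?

1

GGGCCC occurs starting at position 72.
ApaI cuts at 1 site.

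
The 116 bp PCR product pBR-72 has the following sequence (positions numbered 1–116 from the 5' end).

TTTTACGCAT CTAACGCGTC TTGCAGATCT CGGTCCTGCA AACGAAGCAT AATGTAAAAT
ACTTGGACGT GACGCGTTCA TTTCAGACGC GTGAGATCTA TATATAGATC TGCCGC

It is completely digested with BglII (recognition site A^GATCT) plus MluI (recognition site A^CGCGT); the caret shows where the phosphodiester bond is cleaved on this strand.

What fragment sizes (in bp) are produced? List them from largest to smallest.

BglII sites (AGATCT) start at positions 25, 94, 106.
BglII cuts after the first base of each site, so after positions 25, 94, 106.
MluI sites (ACGCGT) start at positions 14, 72, 87.
MluI cuts after the first base of each site, so after positions 14, 72, 87.
Combined cut positions: 14, 25, 72, 87, 94, 106.
Linear molecule, 6 cuts → 7 fragments:
  1–14 → 14 bp
  15–25 → 11 bp
  26–72 → 47 bp
  73–87 → 15 bp
  88–94 → 7 bp
  95–106 → 12 bp
  107–116 → 10 bp
Sorted largest to smallest: 47, 15, 14, 12, 11, 10, 7 bp.

47, 15, 14, 12, 11, 10, 7 bp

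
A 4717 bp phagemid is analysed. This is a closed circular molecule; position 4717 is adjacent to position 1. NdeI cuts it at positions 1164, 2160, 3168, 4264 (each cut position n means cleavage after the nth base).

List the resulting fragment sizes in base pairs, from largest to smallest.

Circular molecule, 4 cuts → 4 fragments:
  2160 − 1164 = 996 bp
  3168 − 2160 = 1008 bp
  4264 − 3168 = 1096 bp
  wrap: 4717 − 4264 + 1164 = 1617 bp
Sorted largest to smallest: 1617, 1096, 1008, 996 bp.

1617, 1096, 1008, 996 bp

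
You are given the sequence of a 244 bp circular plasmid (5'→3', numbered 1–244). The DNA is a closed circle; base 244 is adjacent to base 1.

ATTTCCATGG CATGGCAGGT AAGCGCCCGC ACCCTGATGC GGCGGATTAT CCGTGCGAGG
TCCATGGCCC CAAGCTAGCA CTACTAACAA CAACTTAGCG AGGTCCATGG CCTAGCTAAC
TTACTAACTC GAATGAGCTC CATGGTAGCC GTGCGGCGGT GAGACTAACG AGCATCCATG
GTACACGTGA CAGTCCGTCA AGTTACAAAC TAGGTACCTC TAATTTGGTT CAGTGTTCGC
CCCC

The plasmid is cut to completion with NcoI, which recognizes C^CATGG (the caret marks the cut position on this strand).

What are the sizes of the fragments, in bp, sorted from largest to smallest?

73, 57, 43, 36, 35 bp

NcoI sites (CCATGG) start at positions 5, 62, 105, 140, 176.
NcoI cuts after the first base of each site, so after positions 5, 62, 105, 140, 176.
Circular molecule, 5 cuts → 5 fragments:
  6–62 → 57 bp
  63–105 → 43 bp
  106–140 → 35 bp
  141–176 → 36 bp
  177–244 then 1–5 → 68 + 5 = 73 bp
Sorted largest to smallest: 73, 57, 43, 36, 35 bp.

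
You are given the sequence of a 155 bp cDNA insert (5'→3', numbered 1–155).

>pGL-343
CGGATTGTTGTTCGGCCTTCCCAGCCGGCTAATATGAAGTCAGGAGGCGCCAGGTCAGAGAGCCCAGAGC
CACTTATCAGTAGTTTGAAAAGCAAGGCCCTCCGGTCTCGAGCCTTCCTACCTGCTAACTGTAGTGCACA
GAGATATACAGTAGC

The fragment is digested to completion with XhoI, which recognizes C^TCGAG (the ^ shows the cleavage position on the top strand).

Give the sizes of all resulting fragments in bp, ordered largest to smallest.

The XhoI site (CTCGAG) starts at position 107.
XhoI cuts after the first base of each site, so after position 107.
Linear molecule, 1 cut → 2 fragments:
  1–107 → 107 bp
  108–155 → 48 bp
Sorted largest to smallest: 107, 48 bp.

107, 48 bp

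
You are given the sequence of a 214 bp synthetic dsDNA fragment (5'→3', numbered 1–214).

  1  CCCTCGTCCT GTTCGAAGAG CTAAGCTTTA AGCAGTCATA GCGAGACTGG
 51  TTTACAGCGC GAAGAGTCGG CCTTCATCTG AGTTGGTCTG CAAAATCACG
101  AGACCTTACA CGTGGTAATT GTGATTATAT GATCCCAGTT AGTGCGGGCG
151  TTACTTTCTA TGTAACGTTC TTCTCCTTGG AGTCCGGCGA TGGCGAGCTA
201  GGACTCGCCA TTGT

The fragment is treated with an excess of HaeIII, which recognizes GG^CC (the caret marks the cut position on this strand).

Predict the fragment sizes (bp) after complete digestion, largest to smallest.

144, 70 bp

The HaeIII site (GGCC) starts at position 69.
HaeIII cuts after base 2 of each site, so after position 70.
Linear molecule, 1 cut → 2 fragments:
  1–70 → 70 bp
  71–214 → 144 bp
Sorted largest to smallest: 144, 70 bp.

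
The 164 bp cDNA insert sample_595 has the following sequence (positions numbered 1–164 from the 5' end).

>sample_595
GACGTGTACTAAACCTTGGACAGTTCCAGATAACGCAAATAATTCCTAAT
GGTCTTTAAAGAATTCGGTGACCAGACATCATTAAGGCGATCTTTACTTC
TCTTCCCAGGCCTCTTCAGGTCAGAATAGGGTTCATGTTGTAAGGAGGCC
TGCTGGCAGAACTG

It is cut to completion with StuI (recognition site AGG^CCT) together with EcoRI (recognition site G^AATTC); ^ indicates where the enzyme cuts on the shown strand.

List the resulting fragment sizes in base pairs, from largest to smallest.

StuI sites (AGGCCT) start at positions 108, 146.
StuI cuts after base 3 of each site, so after positions 110, 148.
The EcoRI site (GAATTC) starts at position 61.
EcoRI cuts after the first base of each site, so after position 61.
Combined cut positions: 61, 110, 148.
Linear molecule, 3 cuts → 4 fragments:
  1–61 → 61 bp
  62–110 → 49 bp
  111–148 → 38 bp
  149–164 → 16 bp
Sorted largest to smallest: 61, 49, 38, 16 bp.

61, 49, 38, 16 bp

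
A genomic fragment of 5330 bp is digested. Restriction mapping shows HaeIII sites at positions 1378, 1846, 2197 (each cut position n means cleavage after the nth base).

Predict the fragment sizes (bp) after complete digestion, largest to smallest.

Linear molecule, 3 cuts → 4 fragments:
  1378 − 0 = 1378 bp
  1846 − 1378 = 468 bp
  2197 − 1846 = 351 bp
  5330 − 2197 = 3133 bp
Sorted largest to smallest: 3133, 1378, 468, 351 bp.

3133, 1378, 468, 351 bp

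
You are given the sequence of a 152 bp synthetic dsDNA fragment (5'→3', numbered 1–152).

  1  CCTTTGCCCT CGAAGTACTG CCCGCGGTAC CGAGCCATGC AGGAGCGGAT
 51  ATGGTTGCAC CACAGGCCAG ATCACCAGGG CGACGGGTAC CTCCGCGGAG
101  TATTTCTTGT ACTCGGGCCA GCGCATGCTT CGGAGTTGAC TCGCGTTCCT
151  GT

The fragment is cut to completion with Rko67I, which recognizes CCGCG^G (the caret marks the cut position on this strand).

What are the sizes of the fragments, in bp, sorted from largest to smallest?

71, 55, 26 bp

Rko67I sites (CCGCGG) start at positions 22, 93.
Rko67I cuts after base 5 of each site (before the last base), so after positions 26, 97.
Linear molecule, 2 cuts → 3 fragments:
  1–26 → 26 bp
  27–97 → 71 bp
  98–152 → 55 bp
Sorted largest to smallest: 71, 55, 26 bp.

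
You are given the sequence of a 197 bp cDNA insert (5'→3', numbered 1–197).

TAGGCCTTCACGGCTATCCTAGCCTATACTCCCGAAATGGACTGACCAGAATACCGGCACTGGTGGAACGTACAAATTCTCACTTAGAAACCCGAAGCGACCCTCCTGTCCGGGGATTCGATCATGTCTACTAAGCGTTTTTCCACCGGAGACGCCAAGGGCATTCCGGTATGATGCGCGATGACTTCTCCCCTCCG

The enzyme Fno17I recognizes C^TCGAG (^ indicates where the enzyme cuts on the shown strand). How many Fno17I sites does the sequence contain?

No occurrence of CTCGAG is present in the sequence.
Fno17I does not cut: 0 sites.

0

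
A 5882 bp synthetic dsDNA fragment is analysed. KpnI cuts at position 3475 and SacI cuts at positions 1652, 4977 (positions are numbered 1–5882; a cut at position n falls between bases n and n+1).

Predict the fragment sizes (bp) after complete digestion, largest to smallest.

1823, 1652, 1502, 905 bp

Combined cut positions (sorted): 1652, 3475, 4977.
Linear molecule, 3 cuts → 4 fragments:
  1652 − 0 = 1652 bp
  3475 − 1652 = 1823 bp
  4977 − 3475 = 1502 bp
  5882 − 4977 = 905 bp
Sorted largest to smallest: 1823, 1652, 1502, 905 bp.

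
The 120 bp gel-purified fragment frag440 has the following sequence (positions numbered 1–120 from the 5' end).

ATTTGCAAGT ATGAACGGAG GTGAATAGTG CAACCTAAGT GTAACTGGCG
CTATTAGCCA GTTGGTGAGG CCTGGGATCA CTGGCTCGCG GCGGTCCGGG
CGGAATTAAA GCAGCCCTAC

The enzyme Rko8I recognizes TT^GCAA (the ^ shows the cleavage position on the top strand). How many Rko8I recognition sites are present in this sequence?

1

TTGCAA occurs starting at position 3.
Rko8I cuts at 1 site.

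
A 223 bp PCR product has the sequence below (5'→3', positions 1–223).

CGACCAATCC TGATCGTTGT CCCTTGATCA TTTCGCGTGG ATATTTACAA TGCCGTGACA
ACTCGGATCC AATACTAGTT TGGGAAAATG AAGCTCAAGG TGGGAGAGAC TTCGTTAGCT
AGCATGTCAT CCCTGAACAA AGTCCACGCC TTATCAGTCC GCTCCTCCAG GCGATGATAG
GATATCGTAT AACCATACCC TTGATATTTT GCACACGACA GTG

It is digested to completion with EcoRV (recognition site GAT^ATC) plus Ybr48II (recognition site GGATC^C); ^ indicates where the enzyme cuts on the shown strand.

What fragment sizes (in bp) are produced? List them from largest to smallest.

The EcoRV site (GATATC) starts at position 181.
EcoRV cuts after base 3 of each site, so after position 183.
The Ybr48II site (GGATCC) starts at position 65.
Ybr48II cuts after base 5 of each site (before the last base), so after position 69.
Combined cut positions: 69, 183.
Linear molecule, 2 cuts → 3 fragments:
  1–69 → 69 bp
  70–183 → 114 bp
  184–223 → 40 bp
Sorted largest to smallest: 114, 69, 40 bp.

114, 69, 40 bp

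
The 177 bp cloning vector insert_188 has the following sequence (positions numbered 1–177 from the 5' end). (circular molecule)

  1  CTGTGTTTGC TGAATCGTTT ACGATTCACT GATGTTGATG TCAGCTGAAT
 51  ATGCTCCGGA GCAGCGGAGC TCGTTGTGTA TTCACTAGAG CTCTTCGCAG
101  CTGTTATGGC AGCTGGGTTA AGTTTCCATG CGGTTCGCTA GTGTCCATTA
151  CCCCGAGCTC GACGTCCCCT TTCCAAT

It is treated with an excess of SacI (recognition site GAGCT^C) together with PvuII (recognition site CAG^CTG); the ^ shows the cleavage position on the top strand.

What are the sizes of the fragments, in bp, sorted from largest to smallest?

SacI sites (GAGCTC) start at positions 67, 88, 155.
SacI cuts after base 5 of each site (before the last base), so after positions 71, 92, 159.
PvuII sites (CAGCTG) start at positions 42, 98, 110.
PvuII cuts after base 3 of each site, so after positions 44, 100, 112.
Combined cut positions: 44, 71, 92, 100, 112, 159.
Circular molecule, 6 cuts → 6 fragments:
  45–71 → 27 bp
  72–92 → 21 bp
  93–100 → 8 bp
  101–112 → 12 bp
  113–159 → 47 bp
  160–177 then 1–44 → 18 + 44 = 62 bp
Sorted largest to smallest: 62, 47, 27, 21, 12, 8 bp.

62, 47, 27, 21, 12, 8 bp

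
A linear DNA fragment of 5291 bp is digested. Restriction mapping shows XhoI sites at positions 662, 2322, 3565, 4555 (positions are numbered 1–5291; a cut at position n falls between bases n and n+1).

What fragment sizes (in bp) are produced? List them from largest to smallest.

1660, 1243, 990, 736, 662 bp

Linear molecule, 4 cuts → 5 fragments:
  662 − 0 = 662 bp
  2322 − 662 = 1660 bp
  3565 − 2322 = 1243 bp
  4555 − 3565 = 990 bp
  5291 − 4555 = 736 bp
Sorted largest to smallest: 1660, 1243, 990, 736, 662 bp.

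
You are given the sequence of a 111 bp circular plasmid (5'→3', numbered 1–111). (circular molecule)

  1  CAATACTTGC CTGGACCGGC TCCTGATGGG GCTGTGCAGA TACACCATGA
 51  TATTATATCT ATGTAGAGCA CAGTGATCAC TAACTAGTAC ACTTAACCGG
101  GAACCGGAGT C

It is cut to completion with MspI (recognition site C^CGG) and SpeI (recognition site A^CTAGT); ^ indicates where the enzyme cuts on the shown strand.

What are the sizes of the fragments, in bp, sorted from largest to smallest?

67, 23, 14, 7 bp

MspI sites (CCGG) start at positions 16, 97, 104.
MspI cuts after the first base of each site, so after positions 16, 97, 104.
The SpeI site (ACTAGT) starts at position 83.
SpeI cuts after the first base of each site, so after position 83.
Combined cut positions: 16, 83, 97, 104.
Circular molecule, 4 cuts → 4 fragments:
  17–83 → 67 bp
  84–97 → 14 bp
  98–104 → 7 bp
  105–111 then 1–16 → 7 + 16 = 23 bp
Sorted largest to smallest: 67, 23, 14, 7 bp.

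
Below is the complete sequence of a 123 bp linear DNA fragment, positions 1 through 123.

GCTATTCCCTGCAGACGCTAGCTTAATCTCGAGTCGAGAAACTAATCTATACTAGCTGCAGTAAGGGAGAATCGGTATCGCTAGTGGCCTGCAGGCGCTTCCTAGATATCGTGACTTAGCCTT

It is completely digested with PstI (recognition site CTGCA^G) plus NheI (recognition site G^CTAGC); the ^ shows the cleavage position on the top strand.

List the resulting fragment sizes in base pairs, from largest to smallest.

PstI sites (CTGCAG) start at positions 9, 56, 89.
PstI cuts after base 5 of each site (before the last base), so after positions 13, 60, 93.
The NheI site (GCTAGC) starts at position 17.
NheI cuts after the first base of each site, so after position 17.
Combined cut positions: 13, 17, 60, 93.
Linear molecule, 4 cuts → 5 fragments:
  1–13 → 13 bp
  14–17 → 4 bp
  18–60 → 43 bp
  61–93 → 33 bp
  94–123 → 30 bp
Sorted largest to smallest: 43, 33, 30, 13, 4 bp.

43, 33, 30, 13, 4 bp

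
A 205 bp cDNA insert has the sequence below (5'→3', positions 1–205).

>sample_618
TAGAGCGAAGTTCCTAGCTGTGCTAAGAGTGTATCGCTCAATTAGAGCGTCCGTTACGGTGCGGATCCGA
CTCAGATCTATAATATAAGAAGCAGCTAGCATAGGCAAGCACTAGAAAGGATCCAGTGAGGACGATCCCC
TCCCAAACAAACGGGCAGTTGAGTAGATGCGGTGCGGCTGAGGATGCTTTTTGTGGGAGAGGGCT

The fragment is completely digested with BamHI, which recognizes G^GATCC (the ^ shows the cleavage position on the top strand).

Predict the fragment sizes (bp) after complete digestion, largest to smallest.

86, 63, 56 bp

BamHI sites (GGATCC) start at positions 63, 119.
BamHI cuts after the first base of each site, so after positions 63, 119.
Linear molecule, 2 cuts → 3 fragments:
  1–63 → 63 bp
  64–119 → 56 bp
  120–205 → 86 bp
Sorted largest to smallest: 86, 63, 56 bp.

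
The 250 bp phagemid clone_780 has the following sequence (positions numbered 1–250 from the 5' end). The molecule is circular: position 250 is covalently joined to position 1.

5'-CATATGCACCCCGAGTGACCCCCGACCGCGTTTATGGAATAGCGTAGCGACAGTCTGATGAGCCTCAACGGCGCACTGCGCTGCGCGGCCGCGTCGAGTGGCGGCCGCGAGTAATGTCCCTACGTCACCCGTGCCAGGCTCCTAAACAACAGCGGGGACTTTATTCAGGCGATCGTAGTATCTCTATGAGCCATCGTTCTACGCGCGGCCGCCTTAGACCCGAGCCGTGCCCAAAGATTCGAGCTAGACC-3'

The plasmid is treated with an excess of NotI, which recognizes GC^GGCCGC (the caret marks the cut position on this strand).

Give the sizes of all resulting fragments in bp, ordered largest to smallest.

130, 104, 16 bp

NotI sites (GCGGCCGC) start at positions 85, 101, 205.
NotI cuts after base 2 of each site, so after positions 86, 102, 206.
Circular molecule, 3 cuts → 3 fragments:
  87–102 → 16 bp
  103–206 → 104 bp
  207–250 then 1–86 → 44 + 86 = 130 bp
Sorted largest to smallest: 130, 104, 16 bp.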